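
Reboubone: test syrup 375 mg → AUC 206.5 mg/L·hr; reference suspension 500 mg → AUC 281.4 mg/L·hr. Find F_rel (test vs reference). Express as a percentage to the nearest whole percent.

F_rel = 98%

F_rel = (AUC_test/D_test) / (AUC_ref/D_ref)
      = (206.5/375) / (281.4/500)
      = 0.550667 / 0.5628 = 0.9784 = 97.84%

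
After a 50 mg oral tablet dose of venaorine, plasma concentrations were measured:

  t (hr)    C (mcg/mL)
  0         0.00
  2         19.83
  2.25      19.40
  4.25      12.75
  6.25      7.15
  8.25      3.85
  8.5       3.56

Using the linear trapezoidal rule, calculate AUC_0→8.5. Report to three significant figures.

Trapezoidal AUC_0→8.5:
  [0→2]: (0.00+19.83)/2 × 2 = 19.83
  [2→2.25]: (19.83+19.40)/2 × 0.25 = 4.90375
  [2.25→4.25]: (19.40+12.75)/2 × 2 = 32.15
  [4.25→6.25]: (12.75+7.15)/2 × 2 = 19.9
  [6.25→8.25]: (7.15+3.85)/2 × 2 = 11.0
  [8.25→8.5]: (3.85+3.56)/2 × 0.25 = 0.92625
  Sum = 88.71 mcg/mL·hr

AUC = 88.7 mcg/mL·hr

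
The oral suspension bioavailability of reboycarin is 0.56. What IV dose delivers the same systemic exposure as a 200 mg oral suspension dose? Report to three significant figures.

D_iv = 112 mg

Systemic exposure from an extravascular dose = F × D_ev, so the equivalent IV dose is F × D_ev.
D_iv = F × D_ev = 0.56 × 200 = 112 mg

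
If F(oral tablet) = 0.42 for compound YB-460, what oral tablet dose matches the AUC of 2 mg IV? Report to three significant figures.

D_oral = 4.76 mg

For equal systemic exposure: F × D_ev = D_iv
D_ev = D_iv / F = 2 / 0.42 = 4.7619 mg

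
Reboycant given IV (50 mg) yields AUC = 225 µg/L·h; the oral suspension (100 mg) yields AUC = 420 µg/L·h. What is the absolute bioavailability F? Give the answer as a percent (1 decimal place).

F = (AUC_ev / D_ev) / (AUC_iv / D_iv)
  = (420/100) / (225/50)
  = 4.2 / 4.5 = 0.9333
  = 93.33%

F = 93.3%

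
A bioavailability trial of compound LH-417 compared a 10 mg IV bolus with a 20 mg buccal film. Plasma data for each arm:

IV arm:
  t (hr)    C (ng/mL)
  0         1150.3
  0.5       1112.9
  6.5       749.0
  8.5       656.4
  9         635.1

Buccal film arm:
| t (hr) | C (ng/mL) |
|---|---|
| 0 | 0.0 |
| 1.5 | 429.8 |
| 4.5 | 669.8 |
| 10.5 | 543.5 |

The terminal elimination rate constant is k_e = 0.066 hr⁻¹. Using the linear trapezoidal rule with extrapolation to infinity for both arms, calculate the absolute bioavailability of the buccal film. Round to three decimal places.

F = 0.396

Trapezoidal AUC_0→9 (IV):
  [0→0.5]: (1150.3+1112.9)/2 × 0.5 = 565.8
  [0.5→6.5]: (1112.9+749.0)/2 × 6 = 5585.7
  [6.5→8.5]: (749.0+656.4)/2 × 2 = 1405.4
  [8.5→9]: (656.4+635.1)/2 × 0.5 = 322.875
  Sum = 7879.775 ng/mL·hr
IV tail: 635.1/0.066 = 9622.727; AUC_iv,0→∞ = 7879.775 + 9622.727 = 17502.502 ng/mL·hr
Trapezoidal AUC_0→10.5 (buccal film):
  [0→1.5]: (0.0+429.8)/2 × 1.5 = 322.35
  [1.5→4.5]: (429.8+669.8)/2 × 3 = 1649.4
  [4.5→10.5]: (669.8+543.5)/2 × 6 = 3639.9
  Sum = 5611.65 ng/mL·hr
buccal film tail: 543.5/0.066 = 8234.848; AUC_ev,0→∞ = 5611.65 + 8234.848 = 13846.498 ng/mL·hr
F = (AUC_ev/D_ev)/(AUC_iv/D_iv) = (13846.498/20)/(17502.502/10) = 692.3249/1750.2502 = 0.3956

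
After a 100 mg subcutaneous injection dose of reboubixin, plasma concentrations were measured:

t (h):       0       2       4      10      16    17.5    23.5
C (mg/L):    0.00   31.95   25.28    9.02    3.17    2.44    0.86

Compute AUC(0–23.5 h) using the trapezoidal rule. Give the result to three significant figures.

AUC = 243 mg/L·h

Trapezoidal AUC_0→23.5:
  [0→2]: (0.00+31.95)/2 × 2 = 31.95
  [2→4]: (31.95+25.28)/2 × 2 = 57.23
  [4→10]: (25.28+9.02)/2 × 6 = 102.9
  [10→16]: (9.02+3.17)/2 × 6 = 36.57
  [16→17.5]: (3.17+2.44)/2 × 1.5 = 4.2075
  [17.5→23.5]: (2.44+0.86)/2 × 6 = 9.9
  Sum = 242.7575 mg/L·h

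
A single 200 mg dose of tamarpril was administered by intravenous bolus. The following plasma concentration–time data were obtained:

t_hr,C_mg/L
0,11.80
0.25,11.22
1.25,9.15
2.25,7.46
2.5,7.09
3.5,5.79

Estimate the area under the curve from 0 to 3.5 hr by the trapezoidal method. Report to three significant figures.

AUC = 29.6 mg/L·hr

Trapezoidal AUC_0→3.5:
  [0→0.25]: (11.80+11.22)/2 × 0.25 = 2.8775
  [0.25→1.25]: (11.22+9.15)/2 × 1 = 10.185
  [1.25→2.25]: (9.15+7.46)/2 × 1 = 8.305
  [2.25→2.5]: (7.46+7.09)/2 × 0.25 = 1.81875
  [2.5→3.5]: (7.09+5.79)/2 × 1 = 6.44
  Sum = 29.62625 mg/L·hr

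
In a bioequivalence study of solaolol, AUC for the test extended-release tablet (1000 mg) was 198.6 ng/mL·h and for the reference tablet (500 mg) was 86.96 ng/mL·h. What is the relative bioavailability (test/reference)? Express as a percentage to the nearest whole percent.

F_rel = 114%

F_rel = (AUC_test/D_test) / (AUC_ref/D_ref)
      = (198.6/1000) / (86.96/500)
      = 0.1986 / 0.17392 = 1.1419 = 114.19%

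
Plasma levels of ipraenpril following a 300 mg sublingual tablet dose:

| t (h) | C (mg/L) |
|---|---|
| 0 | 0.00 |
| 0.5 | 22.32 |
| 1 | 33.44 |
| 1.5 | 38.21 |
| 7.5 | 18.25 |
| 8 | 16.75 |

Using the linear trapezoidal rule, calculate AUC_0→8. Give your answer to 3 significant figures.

Trapezoidal AUC_0→8:
  [0→0.5]: (0.00+22.32)/2 × 0.5 = 5.58
  [0.5→1]: (22.32+33.44)/2 × 0.5 = 13.94
  [1→1.5]: (33.44+38.21)/2 × 0.5 = 17.9125
  [1.5→7.5]: (38.21+18.25)/2 × 6 = 169.38
  [7.5→8]: (18.25+16.75)/2 × 0.5 = 8.75
  Sum = 215.5625 mg/L·h

AUC = 216 mg/L·h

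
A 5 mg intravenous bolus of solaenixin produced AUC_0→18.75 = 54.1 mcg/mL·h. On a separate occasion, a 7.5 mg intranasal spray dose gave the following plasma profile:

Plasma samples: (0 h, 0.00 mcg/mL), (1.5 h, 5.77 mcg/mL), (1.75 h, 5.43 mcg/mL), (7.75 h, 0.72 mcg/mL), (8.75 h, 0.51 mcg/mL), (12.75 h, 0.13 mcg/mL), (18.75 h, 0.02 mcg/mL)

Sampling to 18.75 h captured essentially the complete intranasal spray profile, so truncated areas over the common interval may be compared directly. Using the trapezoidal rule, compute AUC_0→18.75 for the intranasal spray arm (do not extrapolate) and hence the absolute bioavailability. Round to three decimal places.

Trapezoidal AUC_0→18.75 (intranasal spray):
  [0→1.5]: (0.00+5.77)/2 × 1.5 = 4.3275
  [1.5→1.75]: (5.77+5.43)/2 × 0.25 = 1.4
  [1.75→7.75]: (5.43+0.72)/2 × 6 = 18.45
  [7.75→8.75]: (0.72+0.51)/2 × 1 = 0.615
  [8.75→12.75]: (0.51+0.13)/2 × 4 = 1.28
  [12.75→18.75]: (0.13+0.02)/2 × 6 = 0.45
  Sum = 26.5225 mcg/mL·h
F = (AUC_ev/D_ev)/(AUC_iv/D_iv) = (26.5225/7.5)/(54.1/5) = 3.53633/10.82 = 0.3268

F = 0.327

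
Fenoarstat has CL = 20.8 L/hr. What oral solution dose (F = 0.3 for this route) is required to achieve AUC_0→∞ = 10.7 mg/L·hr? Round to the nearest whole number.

Dose = 742 mg

Dose = CL × AUC_0→∞ / F
     = 20.8 × 10.7 / 0.3 = 741.867 mg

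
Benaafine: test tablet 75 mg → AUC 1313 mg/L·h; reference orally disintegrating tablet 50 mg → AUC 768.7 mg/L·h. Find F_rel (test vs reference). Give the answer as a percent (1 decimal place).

F_rel = (AUC_test/D_test) / (AUC_ref/D_ref)
      = (1313/75) / (768.7/50)
      = 17.5067 / 15.374 = 1.1387 = 113.87%

F_rel = 113.9%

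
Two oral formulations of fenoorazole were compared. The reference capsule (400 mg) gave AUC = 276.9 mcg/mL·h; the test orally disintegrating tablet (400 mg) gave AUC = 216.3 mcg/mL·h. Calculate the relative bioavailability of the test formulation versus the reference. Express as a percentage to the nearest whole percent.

F_rel = 78%

F_rel = (AUC_test/D_test) / (AUC_ref/D_ref)
      = (216.3/400) / (276.9/400)
      = 0.54075 / 0.69225 = 0.7811 = 78.11%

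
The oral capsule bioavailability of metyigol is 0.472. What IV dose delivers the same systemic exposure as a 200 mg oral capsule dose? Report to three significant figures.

D_iv = 94.4 mg

Systemic exposure from an extravascular dose = F × D_ev, so the equivalent IV dose is F × D_ev.
D_iv = F × D_ev = 0.472 × 200 = 94.4 mg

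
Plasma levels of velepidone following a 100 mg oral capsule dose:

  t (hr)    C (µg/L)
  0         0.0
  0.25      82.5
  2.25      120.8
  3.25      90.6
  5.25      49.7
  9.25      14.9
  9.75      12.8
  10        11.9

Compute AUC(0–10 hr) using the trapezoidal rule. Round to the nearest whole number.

Trapezoidal AUC_0→10:
  [0→0.25]: (0.0+82.5)/2 × 0.25 = 10.3125
  [0.25→2.25]: (82.5+120.8)/2 × 2 = 203.3
  [2.25→3.25]: (120.8+90.6)/2 × 1 = 105.7
  [3.25→5.25]: (90.6+49.7)/2 × 2 = 140.3
  [5.25→9.25]: (49.7+14.9)/2 × 4 = 129.2
  [9.25→9.75]: (14.9+12.8)/2 × 0.5 = 6.925
  [9.75→10]: (12.8+11.9)/2 × 0.25 = 3.0875
  Sum = 598.825 µg/L·hr

AUC = 599 µg/L·hr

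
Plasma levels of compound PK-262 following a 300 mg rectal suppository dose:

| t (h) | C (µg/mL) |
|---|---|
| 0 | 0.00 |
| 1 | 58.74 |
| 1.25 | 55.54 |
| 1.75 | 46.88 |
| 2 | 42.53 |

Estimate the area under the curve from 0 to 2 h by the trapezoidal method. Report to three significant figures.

Trapezoidal AUC_0→2:
  [0→1]: (0.00+58.74)/2 × 1 = 29.37
  [1→1.25]: (58.74+55.54)/2 × 0.25 = 14.285
  [1.25→1.75]: (55.54+46.88)/2 × 0.5 = 25.605
  [1.75→2]: (46.88+42.53)/2 × 0.25 = 11.17625
  Sum = 80.43625 µg/mL·h

AUC = 80.4 µg/mL·h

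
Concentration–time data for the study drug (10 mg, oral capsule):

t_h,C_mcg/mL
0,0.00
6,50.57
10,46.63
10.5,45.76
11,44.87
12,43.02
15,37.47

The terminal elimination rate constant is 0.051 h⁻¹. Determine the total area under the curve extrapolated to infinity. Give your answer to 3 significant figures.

Trapezoidal AUC_0→15:
  [0→6]: (0.00+50.57)/2 × 6 = 151.71
  [6→10]: (50.57+46.63)/2 × 4 = 194.4
  [10→10.5]: (46.63+45.76)/2 × 0.5 = 23.0975
  [10.5→11]: (45.76+44.87)/2 × 0.5 = 22.6575
  [11→12]: (44.87+43.02)/2 × 1 = 43.945
  [12→15]: (43.02+37.47)/2 × 3 = 120.735
  Sum = 556.545 mcg/mL·h
Extrapolated tail: C_last / k_e = 37.47 / 0.051 = 734.706
AUC_0→∞ = 556.545 + 734.706 = 1291.251 mcg/mL·h

AUC = 1290 mcg/mL·h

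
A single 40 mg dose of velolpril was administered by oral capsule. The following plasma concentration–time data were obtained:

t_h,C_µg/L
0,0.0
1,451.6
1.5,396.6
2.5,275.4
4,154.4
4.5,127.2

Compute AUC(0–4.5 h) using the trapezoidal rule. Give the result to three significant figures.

Trapezoidal AUC_0→4.5:
  [0→1]: (0.0+451.6)/2 × 1 = 225.8
  [1→1.5]: (451.6+396.6)/2 × 0.5 = 212.05
  [1.5→2.5]: (396.6+275.4)/2 × 1 = 336.0
  [2.5→4]: (275.4+154.4)/2 × 1.5 = 322.35
  [4→4.5]: (154.4+127.2)/2 × 0.5 = 70.4
  Sum = 1166.6 µg/L·h

AUC = 1170 µg/L·h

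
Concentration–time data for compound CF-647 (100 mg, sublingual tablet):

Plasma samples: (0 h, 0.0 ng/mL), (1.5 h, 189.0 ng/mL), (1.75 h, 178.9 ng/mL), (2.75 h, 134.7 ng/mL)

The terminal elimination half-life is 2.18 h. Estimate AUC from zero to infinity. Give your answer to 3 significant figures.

Trapezoidal AUC_0→2.75:
  [0→1.5]: (0.0+189.0)/2 × 1.5 = 141.75
  [1.5→1.75]: (189.0+178.9)/2 × 0.25 = 45.9875
  [1.75→2.75]: (178.9+134.7)/2 × 1 = 156.8
  Sum = 344.5375 ng/mL·h
k_e = ln2 / t½ = 0.693147 / 2.18 = 0.3180 h^-1
Extrapolated tail: C_last / k_e = 134.7 / 0.318 = 423.585
AUC_0→∞ = 344.5375 + 423.585 = 768.1225 ng/mL·h

AUC = 768 ng/mL·h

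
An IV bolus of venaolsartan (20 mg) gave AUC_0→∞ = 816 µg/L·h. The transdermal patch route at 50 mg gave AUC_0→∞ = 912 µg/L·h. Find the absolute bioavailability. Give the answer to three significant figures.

F = 0.447

F = (AUC_ev / D_ev) / (AUC_iv / D_iv)
  = (912/50) / (816/20)
  = 18.24 / 40.8 = 0.4471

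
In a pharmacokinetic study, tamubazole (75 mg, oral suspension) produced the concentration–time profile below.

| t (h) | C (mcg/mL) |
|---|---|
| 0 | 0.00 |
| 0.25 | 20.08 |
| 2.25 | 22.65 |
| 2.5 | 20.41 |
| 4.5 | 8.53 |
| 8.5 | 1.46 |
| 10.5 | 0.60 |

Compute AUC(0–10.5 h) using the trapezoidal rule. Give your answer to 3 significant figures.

AUC = 102 mcg/mL·h

Trapezoidal AUC_0→10.5:
  [0→0.25]: (0.00+20.08)/2 × 0.25 = 2.51
  [0.25→2.25]: (20.08+22.65)/2 × 2 = 42.73
  [2.25→2.5]: (22.65+20.41)/2 × 0.25 = 5.3825
  [2.5→4.5]: (20.41+8.53)/2 × 2 = 28.94
  [4.5→8.5]: (8.53+1.46)/2 × 4 = 19.98
  [8.5→10.5]: (1.46+0.60)/2 × 2 = 2.06
  Sum = 101.6025 mcg/mL·h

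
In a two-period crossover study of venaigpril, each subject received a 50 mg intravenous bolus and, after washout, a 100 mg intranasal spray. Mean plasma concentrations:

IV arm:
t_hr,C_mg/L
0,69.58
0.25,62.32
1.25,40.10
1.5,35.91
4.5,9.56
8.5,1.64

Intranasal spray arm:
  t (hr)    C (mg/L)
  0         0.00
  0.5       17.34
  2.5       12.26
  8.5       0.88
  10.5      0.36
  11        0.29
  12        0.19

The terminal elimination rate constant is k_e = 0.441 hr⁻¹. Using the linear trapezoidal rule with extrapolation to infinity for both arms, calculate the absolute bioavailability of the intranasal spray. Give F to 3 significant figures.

F = 0.220

Trapezoidal AUC_0→8.5 (IV):
  [0→0.25]: (69.58+62.32)/2 × 0.25 = 16.4875
  [0.25→1.25]: (62.32+40.10)/2 × 1 = 51.21
  [1.25→1.5]: (40.10+35.91)/2 × 0.25 = 9.50125
  [1.5→4.5]: (35.91+9.56)/2 × 3 = 68.205
  [4.5→8.5]: (9.56+1.64)/2 × 4 = 22.4
  Sum = 167.80375 mg/L·hr
IV tail: 1.64/0.441 = 3.719; AUC_iv,0→∞ = 167.80375 + 3.719 = 171.52275 mg/L·hr
Trapezoidal AUC_0→12 (intranasal spray):
  [0→0.5]: (0.00+17.34)/2 × 0.5 = 4.335
  [0.5→2.5]: (17.34+12.26)/2 × 2 = 29.6
  [2.5→8.5]: (12.26+0.88)/2 × 6 = 39.42
  [8.5→10.5]: (0.88+0.36)/2 × 2 = 1.24
  [10.5→11]: (0.36+0.29)/2 × 0.5 = 0.1625
  [11→12]: (0.29+0.19)/2 × 1 = 0.24
  Sum = 74.9975 mg/L·hr
intranasal spray tail: 0.19/0.441 = 0.431; AUC_ev,0→∞ = 74.9975 + 0.431 = 75.4285 mg/L·hr
F = (AUC_ev/D_ev)/(AUC_iv/D_iv) = (75.4285/100)/(171.52275/50) = 0.754285/3.430455 = 0.2199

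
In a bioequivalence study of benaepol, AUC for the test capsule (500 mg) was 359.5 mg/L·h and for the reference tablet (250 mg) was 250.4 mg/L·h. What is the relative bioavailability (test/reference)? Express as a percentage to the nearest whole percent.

F_rel = 72%

F_rel = (AUC_test/D_test) / (AUC_ref/D_ref)
      = (359.5/500) / (250.4/250)
      = 0.719 / 1.0016 = 0.7179 = 71.79%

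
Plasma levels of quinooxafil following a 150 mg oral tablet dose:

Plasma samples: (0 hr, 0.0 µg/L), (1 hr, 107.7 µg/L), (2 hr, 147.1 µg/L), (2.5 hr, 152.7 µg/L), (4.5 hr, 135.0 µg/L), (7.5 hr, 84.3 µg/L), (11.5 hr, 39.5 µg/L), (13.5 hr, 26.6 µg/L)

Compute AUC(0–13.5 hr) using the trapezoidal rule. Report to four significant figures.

AUC = 1187 µg/L·hr

Trapezoidal AUC_0→13.5:
  [0→1]: (0.0+107.7)/2 × 1 = 53.85
  [1→2]: (107.7+147.1)/2 × 1 = 127.4
  [2→2.5]: (147.1+152.7)/2 × 0.5 = 74.95
  [2.5→4.5]: (152.7+135.0)/2 × 2 = 287.7
  [4.5→7.5]: (135.0+84.3)/2 × 3 = 328.95
  [7.5→11.5]: (84.3+39.5)/2 × 4 = 247.6
  [11.5→13.5]: (39.5+26.6)/2 × 2 = 66.1
  Sum = 1186.55 µg/L·hr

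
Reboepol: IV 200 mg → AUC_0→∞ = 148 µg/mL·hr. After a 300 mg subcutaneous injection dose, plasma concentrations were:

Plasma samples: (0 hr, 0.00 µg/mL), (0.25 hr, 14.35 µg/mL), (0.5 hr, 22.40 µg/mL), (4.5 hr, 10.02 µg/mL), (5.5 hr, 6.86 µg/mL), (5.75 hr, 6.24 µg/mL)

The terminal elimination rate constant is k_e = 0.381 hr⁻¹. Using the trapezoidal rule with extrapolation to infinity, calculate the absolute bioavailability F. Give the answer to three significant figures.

F = 0.440

Trapezoidal AUC_0→5.75 (subcutaneous injection):
  [0→0.25]: (0.00+14.35)/2 × 0.25 = 1.79375
  [0.25→0.5]: (14.35+22.40)/2 × 0.25 = 4.59375
  [0.5→4.5]: (22.40+10.02)/2 × 4 = 64.84
  [4.5→5.5]: (10.02+6.86)/2 × 1 = 8.44
  [5.5→5.75]: (6.86+6.24)/2 × 0.25 = 1.6375
  Sum = 81.305 µg/mL·hr
Tail: C_last/k_e = 6.24/0.381 = 16.378
AUC_0→∞ (subcutaneous injection) = 81.305 + 16.378 = 97.683 µg/mL·hr
F = (AUC_ev/D_ev)/(AUC_iv/D_iv) = (97.683/300)/(148/200) = 0.32561/0.74 = 0.4400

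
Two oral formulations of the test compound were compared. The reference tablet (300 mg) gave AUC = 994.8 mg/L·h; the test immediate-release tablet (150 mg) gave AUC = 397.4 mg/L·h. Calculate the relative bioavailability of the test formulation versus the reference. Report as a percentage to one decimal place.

F_rel = 79.9%

F_rel = (AUC_test/D_test) / (AUC_ref/D_ref)
      = (397.4/150) / (994.8/300)
      = 2.64933 / 3.316 = 0.7990 = 79.90%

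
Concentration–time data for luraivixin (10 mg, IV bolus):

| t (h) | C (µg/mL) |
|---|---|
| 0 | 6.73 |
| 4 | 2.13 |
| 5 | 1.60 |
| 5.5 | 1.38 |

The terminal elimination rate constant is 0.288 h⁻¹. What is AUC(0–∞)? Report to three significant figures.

Trapezoidal AUC_0→5.5:
  [0→4]: (6.73+2.13)/2 × 4 = 17.72
  [4→5]: (2.13+1.60)/2 × 1 = 1.865
  [5→5.5]: (1.60+1.38)/2 × 0.5 = 0.745
  Sum = 20.33 µg/mL·h
Extrapolated tail: C_last / k_e = 1.38 / 0.288 = 4.792
AUC_0→∞ = 20.33 + 4.792 = 25.122 µg/mL·h

AUC = 25.1 µg/mL·h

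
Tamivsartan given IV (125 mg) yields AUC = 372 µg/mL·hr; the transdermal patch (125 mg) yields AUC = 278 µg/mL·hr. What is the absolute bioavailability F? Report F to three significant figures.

F = (AUC_ev / D_ev) / (AUC_iv / D_iv)
  = (278/125) / (372/125)
  = 2.224 / 2.976 = 0.7473

F = 0.747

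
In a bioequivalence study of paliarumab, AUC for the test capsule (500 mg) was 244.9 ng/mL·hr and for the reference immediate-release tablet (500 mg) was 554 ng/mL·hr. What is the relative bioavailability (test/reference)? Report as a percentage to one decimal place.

F_rel = 44.2%

F_rel = (AUC_test/D_test) / (AUC_ref/D_ref)
      = (244.9/500) / (554/500)
      = 0.4898 / 1.108 = 0.4421 = 44.21%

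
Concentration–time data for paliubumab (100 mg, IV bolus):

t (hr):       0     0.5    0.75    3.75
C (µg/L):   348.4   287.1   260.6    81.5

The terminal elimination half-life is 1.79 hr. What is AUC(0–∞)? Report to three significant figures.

Trapezoidal AUC_0→3.75:
  [0→0.5]: (348.4+287.1)/2 × 0.5 = 158.875
  [0.5→0.75]: (287.1+260.6)/2 × 0.25 = 68.4625
  [0.75→3.75]: (260.6+81.5)/2 × 3 = 513.15
  Sum = 740.4875 µg/L·hr
k_e = ln2 / t½ = 0.693147 / 1.79 = 0.3872 hr^-1
Extrapolated tail: C_last / k_e = 81.5 / 0.3872 = 210.486
AUC_0→∞ = 740.4875 + 210.486 = 950.9735 µg/L·hr

AUC = 951 µg/L·hr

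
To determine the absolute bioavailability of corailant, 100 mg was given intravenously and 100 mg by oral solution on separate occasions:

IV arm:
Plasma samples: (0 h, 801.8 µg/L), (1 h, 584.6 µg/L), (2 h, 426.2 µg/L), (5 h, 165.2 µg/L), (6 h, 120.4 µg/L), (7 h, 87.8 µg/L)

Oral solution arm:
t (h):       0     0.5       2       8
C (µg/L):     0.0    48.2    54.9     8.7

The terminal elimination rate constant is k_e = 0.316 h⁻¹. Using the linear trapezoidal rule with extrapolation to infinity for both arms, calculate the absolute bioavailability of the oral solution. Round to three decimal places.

Trapezoidal AUC_0→7 (IV):
  [0→1]: (801.8+584.6)/2 × 1 = 693.2
  [1→2]: (584.6+426.2)/2 × 1 = 505.4
  [2→5]: (426.2+165.2)/2 × 3 = 887.1
  [5→6]: (165.2+120.4)/2 × 1 = 142.8
  [6→7]: (120.4+87.8)/2 × 1 = 104.1
  Sum = 2332.6 µg/L·h
IV tail: 87.8/0.316 = 277.848; AUC_iv,0→∞ = 2332.6 + 277.848 = 2610.448 µg/L·h
Trapezoidal AUC_0→8 (oral solution):
  [0→0.5]: (0.0+48.2)/2 × 0.5 = 12.05
  [0.5→2]: (48.2+54.9)/2 × 1.5 = 77.325
  [2→8]: (54.9+8.7)/2 × 6 = 190.8
  Sum = 280.175 µg/L·h
oral solution tail: 8.7/0.316 = 27.532; AUC_ev,0→∞ = 280.175 + 27.532 = 307.707 µg/L·h
F = (AUC_ev/D_ev)/(AUC_iv/D_iv) = (307.707/100)/(2610.448/100) = 3.07707/26.10448 = 0.1179

F = 0.118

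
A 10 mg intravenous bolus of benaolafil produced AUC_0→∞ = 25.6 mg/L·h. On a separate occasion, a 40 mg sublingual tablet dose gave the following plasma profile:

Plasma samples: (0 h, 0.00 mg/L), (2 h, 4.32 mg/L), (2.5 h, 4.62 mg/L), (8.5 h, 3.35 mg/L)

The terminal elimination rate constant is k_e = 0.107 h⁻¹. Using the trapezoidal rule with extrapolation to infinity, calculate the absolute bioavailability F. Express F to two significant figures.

F = 0.60

Trapezoidal AUC_0→8.5 (sublingual tablet):
  [0→2]: (0.00+4.32)/2 × 2 = 4.32
  [2→2.5]: (4.32+4.62)/2 × 0.5 = 2.235
  [2.5→8.5]: (4.62+3.35)/2 × 6 = 23.91
  Sum = 30.465 mg/L·h
Tail: C_last/k_e = 3.35/0.107 = 31.308
AUC_0→∞ (sublingual tablet) = 30.465 + 31.308 = 61.773 mg/L·h
F = (AUC_ev/D_ev)/(AUC_iv/D_iv) = (61.773/40)/(25.6/10) = 1.544325/2.56 = 0.6033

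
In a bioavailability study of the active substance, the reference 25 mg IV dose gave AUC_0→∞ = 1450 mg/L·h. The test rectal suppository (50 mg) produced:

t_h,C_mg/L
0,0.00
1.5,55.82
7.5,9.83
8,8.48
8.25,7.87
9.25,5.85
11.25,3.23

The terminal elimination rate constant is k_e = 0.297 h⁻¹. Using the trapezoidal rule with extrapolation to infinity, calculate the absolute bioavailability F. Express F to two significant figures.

Trapezoidal AUC_0→11.25 (rectal suppository):
  [0→1.5]: (0.00+55.82)/2 × 1.5 = 41.865
  [1.5→7.5]: (55.82+9.83)/2 × 6 = 196.95
  [7.5→8]: (9.83+8.48)/2 × 0.5 = 4.5775
  [8→8.25]: (8.48+7.87)/2 × 0.25 = 2.04375
  [8.25→9.25]: (7.87+5.85)/2 × 1 = 6.86
  [9.25→11.25]: (5.85+3.23)/2 × 2 = 9.08
  Sum = 261.37625 mg/L·h
Tail: C_last/k_e = 3.23/0.297 = 10.875
AUC_0→∞ (rectal suppository) = 261.37625 + 10.875 = 272.25125 mg/L·h
F = (AUC_ev/D_ev)/(AUC_iv/D_iv) = (272.25125/50)/(1450/25) = 5.445025/58 = 0.0939

F = 0.094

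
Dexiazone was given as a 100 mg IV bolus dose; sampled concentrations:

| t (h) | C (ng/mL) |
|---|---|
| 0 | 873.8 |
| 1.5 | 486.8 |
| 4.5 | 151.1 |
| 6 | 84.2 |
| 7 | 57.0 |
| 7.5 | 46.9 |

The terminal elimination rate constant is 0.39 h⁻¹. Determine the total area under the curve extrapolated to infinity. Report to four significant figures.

Trapezoidal AUC_0→7.5:
  [0→1.5]: (873.8+486.8)/2 × 1.5 = 1020.45
  [1.5→4.5]: (486.8+151.1)/2 × 3 = 956.85
  [4.5→6]: (151.1+84.2)/2 × 1.5 = 176.475
  [6→7]: (84.2+57.0)/2 × 1 = 70.6
  [7→7.5]: (57.0+46.9)/2 × 0.5 = 25.975
  Sum = 2250.35 ng/mL·h
Extrapolated tail: C_last / k_e = 46.9 / 0.39 = 120.256
AUC_0→∞ = 2250.35 + 120.256 = 2370.606 ng/mL·h

AUC = 2371 ng/mL·h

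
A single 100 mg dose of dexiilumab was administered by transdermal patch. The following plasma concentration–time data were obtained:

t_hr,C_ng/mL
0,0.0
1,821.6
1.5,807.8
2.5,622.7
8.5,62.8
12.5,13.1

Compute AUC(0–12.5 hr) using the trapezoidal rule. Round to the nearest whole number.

AUC = 3742 ng/mL·hr

Trapezoidal AUC_0→12.5:
  [0→1]: (0.0+821.6)/2 × 1 = 410.8
  [1→1.5]: (821.6+807.8)/2 × 0.5 = 407.35
  [1.5→2.5]: (807.8+622.7)/2 × 1 = 715.25
  [2.5→8.5]: (622.7+62.8)/2 × 6 = 2056.5
  [8.5→12.5]: (62.8+13.1)/2 × 4 = 151.8
  Sum = 3741.7 ng/mL·hr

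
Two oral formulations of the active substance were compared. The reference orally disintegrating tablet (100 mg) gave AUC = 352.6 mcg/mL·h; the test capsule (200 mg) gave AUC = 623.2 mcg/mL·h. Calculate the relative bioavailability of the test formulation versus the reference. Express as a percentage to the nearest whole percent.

F_rel = (AUC_test/D_test) / (AUC_ref/D_ref)
      = (623.2/200) / (352.6/100)
      = 3.116 / 3.526 = 0.8837 = 88.37%

F_rel = 88%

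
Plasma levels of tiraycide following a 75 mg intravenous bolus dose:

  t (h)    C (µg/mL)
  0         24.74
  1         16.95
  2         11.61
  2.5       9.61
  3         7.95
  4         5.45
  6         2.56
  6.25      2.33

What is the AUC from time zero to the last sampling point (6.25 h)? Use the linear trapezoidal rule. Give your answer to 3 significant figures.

Trapezoidal AUC_0→6.25:
  [0→1]: (24.74+16.95)/2 × 1 = 20.845
  [1→2]: (16.95+11.61)/2 × 1 = 14.28
  [2→2.5]: (11.61+9.61)/2 × 0.5 = 5.305
  [2.5→3]: (9.61+7.95)/2 × 0.5 = 4.39
  [3→4]: (7.95+5.45)/2 × 1 = 6.7
  [4→6]: (5.45+2.56)/2 × 2 = 8.01
  [6→6.25]: (2.56+2.33)/2 × 0.25 = 0.61125
  Sum = 60.14125 µg/mL·h

AUC = 60.1 µg/mL·h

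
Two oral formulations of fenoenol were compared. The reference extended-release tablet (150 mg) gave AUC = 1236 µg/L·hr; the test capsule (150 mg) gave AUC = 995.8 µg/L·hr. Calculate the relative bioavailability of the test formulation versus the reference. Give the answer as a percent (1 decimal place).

F_rel = (AUC_test/D_test) / (AUC_ref/D_ref)
      = (995.8/150) / (1236/150)
      = 6.63867 / 8.24 = 0.8057 = 80.57%

F_rel = 80.6%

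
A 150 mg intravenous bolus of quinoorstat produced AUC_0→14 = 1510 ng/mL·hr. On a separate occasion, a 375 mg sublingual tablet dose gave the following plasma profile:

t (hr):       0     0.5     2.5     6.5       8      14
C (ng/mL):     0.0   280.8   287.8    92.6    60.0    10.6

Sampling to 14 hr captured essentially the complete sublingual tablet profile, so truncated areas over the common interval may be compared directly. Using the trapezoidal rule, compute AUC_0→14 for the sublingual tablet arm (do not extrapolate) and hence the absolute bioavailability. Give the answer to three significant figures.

F = 0.457

Trapezoidal AUC_0→14 (sublingual tablet):
  [0→0.5]: (0.0+280.8)/2 × 0.5 = 70.2
  [0.5→2.5]: (280.8+287.8)/2 × 2 = 568.6
  [2.5→6.5]: (287.8+92.6)/2 × 4 = 760.8
  [6.5→8]: (92.6+60.0)/2 × 1.5 = 114.45
  [8→14]: (60.0+10.6)/2 × 6 = 211.8
  Sum = 1725.85 ng/mL·hr
F = (AUC_ev/D_ev)/(AUC_iv/D_iv) = (1725.85/375)/(1510/150) = 4.60227/10.0667 = 0.4572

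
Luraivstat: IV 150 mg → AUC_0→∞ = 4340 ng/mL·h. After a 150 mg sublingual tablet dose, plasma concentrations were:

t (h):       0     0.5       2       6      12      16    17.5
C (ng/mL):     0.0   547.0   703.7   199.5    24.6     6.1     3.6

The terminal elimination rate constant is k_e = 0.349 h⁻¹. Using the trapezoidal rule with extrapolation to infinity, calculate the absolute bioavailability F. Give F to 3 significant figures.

Trapezoidal AUC_0→17.5 (sublingual tablet):
  [0→0.5]: (0.0+547.0)/2 × 0.5 = 136.75
  [0.5→2]: (547.0+703.7)/2 × 1.5 = 938.025
  [2→6]: (703.7+199.5)/2 × 4 = 1806.4
  [6→12]: (199.5+24.6)/2 × 6 = 672.3
  [12→16]: (24.6+6.1)/2 × 4 = 61.4
  [16→17.5]: (6.1+3.6)/2 × 1.5 = 7.275
  Sum = 3622.15 ng/mL·h
Tail: C_last/k_e = 3.6/0.349 = 10.315
AUC_0→∞ (sublingual tablet) = 3622.15 + 10.315 = 3632.465 ng/mL·h
F = (AUC_ev/D_ev)/(AUC_iv/D_iv) = (3632.465/150)/(4340/150) = 24.2164/28.9333 = 0.8370

F = 0.837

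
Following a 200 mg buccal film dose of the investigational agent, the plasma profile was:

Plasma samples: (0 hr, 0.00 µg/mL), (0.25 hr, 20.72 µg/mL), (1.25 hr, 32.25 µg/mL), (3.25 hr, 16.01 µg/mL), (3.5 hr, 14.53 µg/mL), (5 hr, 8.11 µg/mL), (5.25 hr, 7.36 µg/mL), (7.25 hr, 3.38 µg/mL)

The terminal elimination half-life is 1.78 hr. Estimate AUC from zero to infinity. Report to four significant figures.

AUC = 119.5 µg/mL·hr

Trapezoidal AUC_0→7.25:
  [0→0.25]: (0.00+20.72)/2 × 0.25 = 2.59
  [0.25→1.25]: (20.72+32.25)/2 × 1 = 26.485
  [1.25→3.25]: (32.25+16.01)/2 × 2 = 48.26
  [3.25→3.5]: (16.01+14.53)/2 × 0.25 = 3.8175
  [3.5→5]: (14.53+8.11)/2 × 1.5 = 16.98
  [5→5.25]: (8.11+7.36)/2 × 0.25 = 1.93375
  [5.25→7.25]: (7.36+3.38)/2 × 2 = 10.74
  Sum = 110.80625 µg/mL·hr
k_e = ln2 / t½ = 0.693147 / 1.78 = 0.3894 hr^-1
Extrapolated tail: C_last / k_e = 3.38 / 0.3894 = 8.680
AUC_0→∞ = 110.80625 + 8.680 = 119.48625 µg/mL·hr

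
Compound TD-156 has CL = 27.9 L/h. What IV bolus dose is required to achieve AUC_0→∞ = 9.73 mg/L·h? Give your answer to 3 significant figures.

Dose = 271 mg

Dose_iv = CL × AUC_0→∞
     = 27.9 × 9.73 = 271.467 mg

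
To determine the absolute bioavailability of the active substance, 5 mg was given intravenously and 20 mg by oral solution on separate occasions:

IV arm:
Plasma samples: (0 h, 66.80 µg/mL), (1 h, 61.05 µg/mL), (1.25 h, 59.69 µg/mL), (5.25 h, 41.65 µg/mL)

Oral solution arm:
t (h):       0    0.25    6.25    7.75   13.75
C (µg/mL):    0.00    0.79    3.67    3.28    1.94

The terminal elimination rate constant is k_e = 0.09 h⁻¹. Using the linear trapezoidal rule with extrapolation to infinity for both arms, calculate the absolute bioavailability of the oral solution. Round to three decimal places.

F = 0.019

Trapezoidal AUC_0→5.25 (IV):
  [0→1]: (66.80+61.05)/2 × 1 = 63.925
  [1→1.25]: (61.05+59.69)/2 × 0.25 = 15.0925
  [1.25→5.25]: (59.69+41.65)/2 × 4 = 202.68
  Sum = 281.6975 µg/mL·h
IV tail: 41.65/0.09 = 462.778; AUC_iv,0→∞ = 281.6975 + 462.778 = 744.4755 µg/mL·h
Trapezoidal AUC_0→13.75 (oral solution):
  [0→0.25]: (0.00+0.79)/2 × 0.25 = 0.09875
  [0.25→6.25]: (0.79+3.67)/2 × 6 = 13.38
  [6.25→7.75]: (3.67+3.28)/2 × 1.5 = 5.2125
  [7.75→13.75]: (3.28+1.94)/2 × 6 = 15.66
  Sum = 34.35125 µg/mL·h
oral solution tail: 1.94/0.09 = 21.556; AUC_ev,0→∞ = 34.35125 + 21.556 = 55.90725 µg/mL·h
F = (AUC_ev/D_ev)/(AUC_iv/D_iv) = (55.90725/20)/(744.4755/5) = 2.7953625/148.8951 = 0.0188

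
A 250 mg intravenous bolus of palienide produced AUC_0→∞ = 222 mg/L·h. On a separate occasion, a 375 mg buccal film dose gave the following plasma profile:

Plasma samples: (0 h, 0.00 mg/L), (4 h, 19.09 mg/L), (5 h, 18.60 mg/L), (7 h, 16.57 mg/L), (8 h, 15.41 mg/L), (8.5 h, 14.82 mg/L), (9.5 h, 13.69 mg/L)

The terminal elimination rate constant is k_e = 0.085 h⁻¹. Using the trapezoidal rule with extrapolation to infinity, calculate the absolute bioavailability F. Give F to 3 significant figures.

F = 0.874

Trapezoidal AUC_0→9.5 (buccal film):
  [0→4]: (0.00+19.09)/2 × 4 = 38.18
  [4→5]: (19.09+18.60)/2 × 1 = 18.845
  [5→7]: (18.60+16.57)/2 × 2 = 35.17
  [7→8]: (16.57+15.41)/2 × 1 = 15.99
  [8→8.5]: (15.41+14.82)/2 × 0.5 = 7.5575
  [8.5→9.5]: (14.82+13.69)/2 × 1 = 14.255
  Sum = 129.9975 mg/L·h
Tail: C_last/k_e = 13.69/0.085 = 161.059
AUC_0→∞ (buccal film) = 129.9975 + 161.059 = 291.0565 mg/L·h
F = (AUC_ev/D_ev)/(AUC_iv/D_iv) = (291.0565/375)/(222/250) = 0.776151/0.888 = 0.8740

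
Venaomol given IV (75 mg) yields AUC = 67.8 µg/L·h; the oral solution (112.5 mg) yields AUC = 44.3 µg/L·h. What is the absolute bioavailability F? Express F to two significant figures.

F = 0.44

F = (AUC_ev / D_ev) / (AUC_iv / D_iv)
  = (44.3/112.5) / (67.8/75)
  = 0.393778 / 0.904 = 0.4356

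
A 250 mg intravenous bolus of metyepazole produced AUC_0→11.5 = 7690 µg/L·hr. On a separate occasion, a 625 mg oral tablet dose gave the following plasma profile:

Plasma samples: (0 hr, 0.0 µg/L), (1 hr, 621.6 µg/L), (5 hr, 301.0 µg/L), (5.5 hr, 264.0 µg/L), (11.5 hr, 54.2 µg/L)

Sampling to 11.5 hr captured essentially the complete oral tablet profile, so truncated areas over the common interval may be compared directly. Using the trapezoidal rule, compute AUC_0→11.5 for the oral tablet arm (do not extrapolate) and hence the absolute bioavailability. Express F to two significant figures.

Trapezoidal AUC_0→11.5 (oral tablet):
  [0→1]: (0.0+621.6)/2 × 1 = 310.8
  [1→5]: (621.6+301.0)/2 × 4 = 1845.2
  [5→5.5]: (301.0+264.0)/2 × 0.5 = 141.25
  [5.5→11.5]: (264.0+54.2)/2 × 6 = 954.6
  Sum = 3251.85 µg/L·hr
F = (AUC_ev/D_ev)/(AUC_iv/D_iv) = (3251.85/625)/(7690/250) = 5.20296/30.76 = 0.1691

F = 0.17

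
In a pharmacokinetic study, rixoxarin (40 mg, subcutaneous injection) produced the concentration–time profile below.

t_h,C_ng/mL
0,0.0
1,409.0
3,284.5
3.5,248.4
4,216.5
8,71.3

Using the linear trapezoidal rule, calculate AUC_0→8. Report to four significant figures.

AUC = 1723 ng/mL·h

Trapezoidal AUC_0→8:
  [0→1]: (0.0+409.0)/2 × 1 = 204.5
  [1→3]: (409.0+284.5)/2 × 2 = 693.5
  [3→3.5]: (284.5+248.4)/2 × 0.5 = 133.225
  [3.5→4]: (248.4+216.5)/2 × 0.5 = 116.225
  [4→8]: (216.5+71.3)/2 × 4 = 575.6
  Sum = 1723.05 ng/mL·h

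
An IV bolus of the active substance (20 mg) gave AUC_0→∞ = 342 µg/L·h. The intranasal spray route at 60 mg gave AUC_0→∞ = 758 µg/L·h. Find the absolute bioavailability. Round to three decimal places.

F = 0.739

F = (AUC_ev / D_ev) / (AUC_iv / D_iv)
  = (758/60) / (342/20)
  = 12.6333 / 17.1 = 0.7388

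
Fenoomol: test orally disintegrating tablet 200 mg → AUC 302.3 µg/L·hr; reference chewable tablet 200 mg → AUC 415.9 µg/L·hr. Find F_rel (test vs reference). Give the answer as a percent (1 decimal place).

F_rel = (AUC_test/D_test) / (AUC_ref/D_ref)
      = (302.3/200) / (415.9/200)
      = 1.5115 / 2.0795 = 0.7269 = 72.69%

F_rel = 72.7%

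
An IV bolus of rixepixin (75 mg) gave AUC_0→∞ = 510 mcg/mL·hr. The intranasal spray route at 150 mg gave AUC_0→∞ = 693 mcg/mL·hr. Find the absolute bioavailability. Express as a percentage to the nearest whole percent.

F = (AUC_ev / D_ev) / (AUC_iv / D_iv)
  = (693/150) / (510/75)
  = 4.62 / 6.8 = 0.6794
  = 67.94%

F = 68%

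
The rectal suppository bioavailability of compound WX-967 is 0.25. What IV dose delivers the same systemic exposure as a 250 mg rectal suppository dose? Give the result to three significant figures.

Systemic exposure from an extravascular dose = F × D_ev, so the equivalent IV dose is F × D_ev.
D_iv = F × D_ev = 0.25 × 250 = 62.5 mg

D_iv = 62.5 mg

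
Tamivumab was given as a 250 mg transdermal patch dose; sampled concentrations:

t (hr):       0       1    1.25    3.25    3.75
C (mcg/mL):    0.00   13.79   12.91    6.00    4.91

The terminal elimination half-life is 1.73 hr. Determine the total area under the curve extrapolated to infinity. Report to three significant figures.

Trapezoidal AUC_0→3.75:
  [0→1]: (0.00+13.79)/2 × 1 = 6.895
  [1→1.25]: (13.79+12.91)/2 × 0.25 = 3.3375
  [1.25→3.25]: (12.91+6.00)/2 × 2 = 18.91
  [3.25→3.75]: (6.00+4.91)/2 × 0.5 = 2.7275
  Sum = 31.87 mcg/mL·hr
k_e = ln2 / t½ = 0.693147 / 1.73 = 0.4007 hr^-1
Extrapolated tail: C_last / k_e = 4.91 / 0.4007 = 12.254
AUC_0→∞ = 31.87 + 12.254 = 44.124 mcg/mL·hr

AUC = 44.1 mcg/mL·hr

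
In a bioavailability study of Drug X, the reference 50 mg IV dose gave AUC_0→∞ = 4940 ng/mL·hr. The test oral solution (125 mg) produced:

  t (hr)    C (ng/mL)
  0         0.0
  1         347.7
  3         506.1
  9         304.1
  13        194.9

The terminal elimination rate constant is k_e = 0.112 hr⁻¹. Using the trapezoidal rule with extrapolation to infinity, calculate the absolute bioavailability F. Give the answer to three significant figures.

F = 0.502

Trapezoidal AUC_0→13 (oral solution):
  [0→1]: (0.0+347.7)/2 × 1 = 173.85
  [1→3]: (347.7+506.1)/2 × 2 = 853.8
  [3→9]: (506.1+304.1)/2 × 6 = 2430.6
  [9→13]: (304.1+194.9)/2 × 4 = 998.0
  Sum = 4456.25 ng/mL·hr
Tail: C_last/k_e = 194.9/0.112 = 1740.179
AUC_0→∞ (oral solution) = 4456.25 + 1740.179 = 6196.429 ng/mL·hr
F = (AUC_ev/D_ev)/(AUC_iv/D_iv) = (6196.429/125)/(4940/50) = 49.571432/98.8 = 0.5017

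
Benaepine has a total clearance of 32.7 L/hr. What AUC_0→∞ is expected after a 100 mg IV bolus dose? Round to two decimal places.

AUC_0→∞ = Dose_iv / CL
        = 100 / 32.7 = 3.0581 mg/L·hr

AUC = 3.06 mg/L·hr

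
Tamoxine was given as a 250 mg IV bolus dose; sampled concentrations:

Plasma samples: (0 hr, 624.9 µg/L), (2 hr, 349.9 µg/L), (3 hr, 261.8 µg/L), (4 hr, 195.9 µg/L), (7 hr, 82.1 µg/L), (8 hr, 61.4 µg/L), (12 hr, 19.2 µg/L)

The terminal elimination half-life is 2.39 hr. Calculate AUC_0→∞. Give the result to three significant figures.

AUC = 2230 µg/L·hr

Trapezoidal AUC_0→12:
  [0→2]: (624.9+349.9)/2 × 2 = 974.8
  [2→3]: (349.9+261.8)/2 × 1 = 305.85
  [3→4]: (261.8+195.9)/2 × 1 = 228.85
  [4→7]: (195.9+82.1)/2 × 3 = 417.0
  [7→8]: (82.1+61.4)/2 × 1 = 71.75
  [8→12]: (61.4+19.2)/2 × 4 = 161.2
  Sum = 2159.45 µg/L·hr
k_e = ln2 / t½ = 0.693147 / 2.39 = 0.2900 hr^-1
Extrapolated tail: C_last / k_e = 19.2 / 0.29 = 66.207
AUC_0→∞ = 2159.45 + 66.207 = 2225.657 µg/L·hr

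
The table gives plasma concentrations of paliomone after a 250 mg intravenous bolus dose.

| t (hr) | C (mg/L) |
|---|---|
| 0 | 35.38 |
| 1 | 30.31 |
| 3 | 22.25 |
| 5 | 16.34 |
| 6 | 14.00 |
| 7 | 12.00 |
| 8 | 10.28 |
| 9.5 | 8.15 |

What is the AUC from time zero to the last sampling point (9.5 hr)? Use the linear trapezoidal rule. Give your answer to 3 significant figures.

Trapezoidal AUC_0→9.5:
  [0→1]: (35.38+30.31)/2 × 1 = 32.845
  [1→3]: (30.31+22.25)/2 × 2 = 52.56
  [3→5]: (22.25+16.34)/2 × 2 = 38.59
  [5→6]: (16.34+14.00)/2 × 1 = 15.17
  [6→7]: (14.00+12.00)/2 × 1 = 13.0
  [7→8]: (12.00+10.28)/2 × 1 = 11.14
  [8→9.5]: (10.28+8.15)/2 × 1.5 = 13.8225
  Sum = 177.1275 mg/L·hr

AUC = 177 mg/L·hr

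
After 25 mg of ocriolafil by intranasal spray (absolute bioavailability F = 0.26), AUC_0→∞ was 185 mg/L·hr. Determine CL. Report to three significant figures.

CL = 0.0351 L/hr

CL = F × Dose / AUC_0→∞
   = 0.26 × 25 / 185 = 0.0351351 L/hr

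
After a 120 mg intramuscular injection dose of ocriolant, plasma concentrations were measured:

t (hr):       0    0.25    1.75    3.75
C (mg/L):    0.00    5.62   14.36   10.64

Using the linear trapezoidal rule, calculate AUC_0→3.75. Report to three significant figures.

Trapezoidal AUC_0→3.75:
  [0→0.25]: (0.00+5.62)/2 × 0.25 = 0.7025
  [0.25→1.75]: (5.62+14.36)/2 × 1.5 = 14.985
  [1.75→3.75]: (14.36+10.64)/2 × 2 = 25.0
  Sum = 40.6875 mg/L·hr

AUC = 40.7 mg/L·hr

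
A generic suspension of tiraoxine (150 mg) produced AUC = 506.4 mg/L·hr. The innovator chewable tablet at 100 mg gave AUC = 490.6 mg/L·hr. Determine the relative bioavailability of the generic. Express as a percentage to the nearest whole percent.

F_rel = (AUC_test/D_test) / (AUC_ref/D_ref)
      = (506.4/150) / (490.6/100)
      = 3.376 / 4.906 = 0.6881 = 68.81%

F_rel = 69%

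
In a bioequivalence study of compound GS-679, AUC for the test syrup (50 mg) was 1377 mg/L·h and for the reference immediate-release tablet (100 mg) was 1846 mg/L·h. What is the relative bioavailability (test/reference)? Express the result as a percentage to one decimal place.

F_rel = (AUC_test/D_test) / (AUC_ref/D_ref)
      = (1377/50) / (1846/100)
      = 27.54 / 18.46 = 1.4919 = 149.19%

F_rel = 149.2%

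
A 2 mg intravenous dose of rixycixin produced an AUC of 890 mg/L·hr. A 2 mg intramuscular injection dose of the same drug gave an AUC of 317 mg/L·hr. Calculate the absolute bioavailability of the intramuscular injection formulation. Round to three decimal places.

F = 0.356

F = (AUC_ev / D_ev) / (AUC_iv / D_iv)
  = (317/2) / (890/2)
  = 158.5 / 445 = 0.3562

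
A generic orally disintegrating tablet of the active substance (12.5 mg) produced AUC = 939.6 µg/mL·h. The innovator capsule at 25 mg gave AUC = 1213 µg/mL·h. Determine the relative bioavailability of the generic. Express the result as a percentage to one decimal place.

F_rel = (AUC_test/D_test) / (AUC_ref/D_ref)
      = (939.6/12.5) / (1213/25)
      = 75.168 / 48.52 = 1.5492 = 154.92%

F_rel = 154.9%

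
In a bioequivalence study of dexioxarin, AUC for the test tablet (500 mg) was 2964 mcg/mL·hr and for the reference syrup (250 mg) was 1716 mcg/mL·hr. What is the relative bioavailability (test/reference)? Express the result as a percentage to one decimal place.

F_rel = (AUC_test/D_test) / (AUC_ref/D_ref)
      = (2964/500) / (1716/250)
      = 5.928 / 6.864 = 0.8636 = 86.36%

F_rel = 86.4%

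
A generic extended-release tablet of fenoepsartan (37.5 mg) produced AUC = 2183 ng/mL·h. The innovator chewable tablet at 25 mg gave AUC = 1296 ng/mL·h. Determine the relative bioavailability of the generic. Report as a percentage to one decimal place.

F_rel = 112.3%

F_rel = (AUC_test/D_test) / (AUC_ref/D_ref)
      = (2183/37.5) / (1296/25)
      = 58.2133 / 51.84 = 1.1229 = 112.29%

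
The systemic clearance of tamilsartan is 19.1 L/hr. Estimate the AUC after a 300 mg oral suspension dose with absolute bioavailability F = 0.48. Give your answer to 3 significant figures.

AUC = 7.54 mg/L·hr

AUC_0→∞ = F × Dose / CL
        = 0.48 × 300 / 19.1 = 7.53927 mg/L·hr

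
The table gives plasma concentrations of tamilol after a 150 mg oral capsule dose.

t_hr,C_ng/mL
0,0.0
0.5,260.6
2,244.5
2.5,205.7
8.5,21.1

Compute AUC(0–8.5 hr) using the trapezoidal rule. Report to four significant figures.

AUC = 1237 ng/mL·hr

Trapezoidal AUC_0→8.5:
  [0→0.5]: (0.0+260.6)/2 × 0.5 = 65.15
  [0.5→2]: (260.6+244.5)/2 × 1.5 = 378.825
  [2→2.5]: (244.5+205.7)/2 × 0.5 = 112.55
  [2.5→8.5]: (205.7+21.1)/2 × 6 = 680.4
  Sum = 1236.925 ng/mL·hr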